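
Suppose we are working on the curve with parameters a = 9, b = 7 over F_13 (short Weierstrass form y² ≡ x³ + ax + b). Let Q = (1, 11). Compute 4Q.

Double-and-add on 4 = (100)₂. Start with Q = (1, 11) for the leading 1-bit.
double: tangent at (1, 11): λ = (3·1² + 9)/(2·11) ≡ 12/9. 9⁻¹ ≡ 3 (mod 13) since 9·3 = 27 ≡ 1, so λ ≡ 12·3 ≡ 10.
  x = λ² - 1 - 1 = 100 - 2 ≡ 7; y = λ·(1 - 7) - 11 ≡ 7. → (7, 7)
double: tangent at (7, 7): λ = (3·7² + 9)/(2·7) ≡ 0/1. 1⁻¹ ≡ 1 (mod 13), so λ ≡ 0·1 ≡ 0.
  x = λ² - 7 - 7 = 0 - 14 ≡ 12; y = λ·(7 - 12) - 7 ≡ 6. → (12, 6)

(12, 6)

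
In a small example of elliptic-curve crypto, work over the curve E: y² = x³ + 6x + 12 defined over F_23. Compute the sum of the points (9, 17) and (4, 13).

(18, 8)

(9, 17) + (4, 13). λ = (13 - 17)/(4 - 9) ≡ 19/18 mod 23. 18⁻¹ ≡ 9 (mod 23), so λ ≡ 10.
  x = λ² - 9 - 4 = 100 - 13 ≡ 18; y = λ·(9 - 18) - 17 ≡ 8. → (18, 8)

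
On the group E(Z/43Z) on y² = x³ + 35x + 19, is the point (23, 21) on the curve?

y² = 21² ≡ 11; x³ + 35x + 19 = 12991 ≡ 5 (mod 43). 11 ≠ 5.

no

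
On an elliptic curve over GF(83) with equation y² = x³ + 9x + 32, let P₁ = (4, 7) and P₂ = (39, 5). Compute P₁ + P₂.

(73, 42)

(4, 7) + (39, 5). λ = (5 - 7)/(39 - 4) ≡ 81/35 mod 83. 35⁻¹ ≡ 19 (mod 83) since 35·19 = 665 ≡ 1, so λ ≡ 45.
  x = λ² - 4 - 39 = 2025 - 43 ≡ 73; y = λ·(4 - 73) - 7 ≡ 42. → (73, 42)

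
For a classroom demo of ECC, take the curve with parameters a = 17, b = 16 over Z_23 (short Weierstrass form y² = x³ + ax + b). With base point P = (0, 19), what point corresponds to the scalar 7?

(15, 14)

Repeated addition: build up to 7P.
2P: tangent at (0, 19): λ = (3·0² + 17)/(2·19) ≡ 17/15. 15⁻¹ ≡ 20 (mod 23), so λ ≡ 17·20 ≡ 18.
  x = λ² - 0 - 0 = 324 - 0 ≡ 2; y = λ·(0 - 2) - 19 ≡ 14. → (2, 14)
3P: (2, 14) + (0, 19). λ = (19 - 14)/(0 - 2) ≡ 5/21 mod 23. 21⁻¹ ≡ 11 (mod 23), so λ ≡ 9.
  x = λ² - 2 - 0 = 81 - 2 ≡ 10; y = λ·(2 - 10) - 14 ≡ 6. → (10, 6)
4P: (10, 6) + (0, 19). λ = (19 - 6)/(0 - 10) ≡ 13/13 mod 23. 13⁻¹ ≡ 16 (mod 23), so λ ≡ 1.
  x = λ² - 10 - 0 = 1 - 10 ≡ 14; y = λ·(10 - 14) - 6 ≡ 13. → (14, 13)
5P: (14, 13) + (0, 19). λ = (19 - 13)/(0 - 14) ≡ 6/9 mod 23. 9⁻¹ ≡ 18 (mod 23), so λ ≡ 16.
  x = λ² - 14 - 0 = 256 - 14 ≡ 12; y = λ·(14 - 12) - 13 ≡ 19. → (12, 19)
6P: (12, 19) + (0, 19). λ = (19 - 19)/(0 - 12) ≡ 0/11 mod 23. 11⁻¹ ≡ 21 (mod 23) since 11·21 = 231 ≡ 1, so λ ≡ 0.
  x = λ² - 12 - 0 = 0 - 12 ≡ 11; y = λ·(12 - 11) - 19 ≡ 4. → (11, 4)
7P: (11, 4) + (0, 19). λ = (19 - 4)/(0 - 11) ≡ 15/12 mod 23. 12⁻¹ ≡ 2 (mod 23) since 12·2 = 24 ≡ 1, so λ ≡ 7.
  x = λ² - 11 - 0 = 49 - 11 ≡ 15; y = λ·(11 - 15) - 4 ≡ 14. → (15, 14)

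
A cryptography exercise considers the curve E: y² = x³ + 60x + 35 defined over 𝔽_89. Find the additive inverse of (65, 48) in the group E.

-(65, 48) = (65, -48 mod 89) = (65, 41).

(65, 41)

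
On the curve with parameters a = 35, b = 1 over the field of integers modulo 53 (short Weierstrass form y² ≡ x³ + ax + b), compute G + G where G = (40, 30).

(43, 33)

tangent at (40, 30): λ = (3·40² + 35)/(2·30) ≡ 12/7. 7⁻¹ ≡ 38 (mod 53) since 7·38 = 266 ≡ 1, so λ ≡ 12·38 ≡ 32.
  x = λ² - 40 - 40 = 1024 - 80 ≡ 43; y = λ·(40 - 43) - 30 ≡ 33. → (43, 33)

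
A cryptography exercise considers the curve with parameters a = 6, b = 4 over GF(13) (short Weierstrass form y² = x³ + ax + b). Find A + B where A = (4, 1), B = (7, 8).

(4, 1) + (7, 8). λ = (8 - 1)/(7 - 4) ≡ 7/3 mod 13. 3⁻¹ ≡ 9 (mod 13) since 3·9 = 27 ≡ 1, so λ ≡ 11.
  x = λ² - 4 - 7 = 121 - 11 ≡ 6; y = λ·(4 - 6) - 1 ≡ 3. → (6, 3)

(6, 3)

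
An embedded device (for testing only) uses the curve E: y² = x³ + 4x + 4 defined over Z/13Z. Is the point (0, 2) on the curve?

y² = 2² ≡ 4; x³ + 4x + 4 = 4 ≡ 4 (mod 13). 4 = 4.

yes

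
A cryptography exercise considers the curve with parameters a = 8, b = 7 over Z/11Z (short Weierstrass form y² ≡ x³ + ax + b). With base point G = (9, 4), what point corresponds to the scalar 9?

(2, 8)

Double-and-add on 9 = (1001)₂. Start with G = (9, 4) for the leading 1-bit.
double: tangent at (9, 4): λ = (3·9² + 8)/(2·4) ≡ 9/8. 8⁻¹ ≡ 7 (mod 11), so λ ≡ 9·7 ≡ 8.
  x = λ² - 9 - 9 = 64 - 18 ≡ 2; y = λ·(9 - 2) - 4 ≡ 8. → (2, 8)
double: tangent at (2, 8): λ = (3·2² + 8)/(2·8) ≡ 9/5. 5⁻¹ ≡ 9 (mod 11), so λ ≡ 9·9 ≡ 4.
  x = λ² - 2 - 2 = 16 - 4 ≡ 1; y = λ·(2 - 1) - 8 ≡ 7. → (1, 7)
double: tangent at (1, 7): λ = (3·1² + 8)/(2·7) ≡ 0/3. 3⁻¹ ≡ 4 (mod 11) since 3·4 = 12 ≡ 1, so λ ≡ 0·4 ≡ 0.
  x = λ² - 1 - 1 = 0 - 2 ≡ 9; y = λ·(1 - 9) - 7 ≡ 4. → (9, 4)
add G: tangent at (9, 4): λ = (3·9² + 8)/(2·4) ≡ 9/8. 8⁻¹ ≡ 7 (mod 11), so λ ≡ 9·7 ≡ 8.
  x = λ² - 9 - 9 = 64 - 18 ≡ 2; y = λ·(9 - 2) - 4 ≡ 8. → (2, 8)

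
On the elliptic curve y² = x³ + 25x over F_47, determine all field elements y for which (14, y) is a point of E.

x³ + 25x + 0 = 3094 ≡ 39 (mod 47).
39 is a non-residue mod 47; no y exists.

none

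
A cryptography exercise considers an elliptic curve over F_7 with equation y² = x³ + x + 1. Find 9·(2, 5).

(2, 2)

Write G = (2, 5).
Double-and-add on 9 = (1001)₂. Start with G = (2, 5) for the leading 1-bit.
double: tangent at (2, 5): λ = (3·2² + 1)/(2·5) ≡ 6/3. 3⁻¹ ≡ 5 (mod 7) since 3·5 = 15 ≡ 1, so λ ≡ 6·5 ≡ 2.
  x = λ² - 2 - 2 = 4 - 4 ≡ 0; y = λ·(2 - 0) - 5 ≡ 6. → (0, 6)
double: tangent at (0, 6): λ = (3·0² + 1)/(2·6) ≡ 1/5. 5⁻¹ ≡ 3 (mod 7), so λ ≡ 1·3 ≡ 3.
  x = λ² - 0 - 0 = 9 - 0 ≡ 2; y = λ·(0 - 2) - 6 ≡ 2. → (2, 2)
double: tangent at (2, 2): λ = (3·2² + 1)/(2·2) ≡ 6/4. 4⁻¹ ≡ 2 (mod 7), so λ ≡ 6·2 ≡ 5.
  x = λ² - 2 - 2 = 25 - 4 ≡ 0; y = λ·(2 - 0) - 2 ≡ 1. → (0, 1)
add G: (0, 1) + (2, 5). λ = (5 - 1)/(2 - 0) ≡ 4/2 mod 7. 2⁻¹ ≡ 4 (mod 7), so λ ≡ 2.
  x = λ² - 0 - 2 = 4 - 2 ≡ 2; y = λ·(0 - 2) - 1 ≡ 2. → (2, 2)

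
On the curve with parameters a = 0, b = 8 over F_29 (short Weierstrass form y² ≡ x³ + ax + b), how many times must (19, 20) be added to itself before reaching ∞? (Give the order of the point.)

6

2P: tangent at (19, 20): λ = (3·19² + 0)/(2·20) ≡ 10/11. 11⁻¹ ≡ 8 (mod 29), so λ ≡ 10·8 ≡ 22.
  x = λ² - 19 - 19 = 484 - 38 ≡ 11; y = λ·(19 - 11) - 20 ≡ 11. → (11, 11)
3P: (11, 11) + (19, 20). λ = (20 - 11)/(19 - 11) ≡ 9/8 mod 29. 8⁻¹ ≡ 11 (mod 29) since 8·11 = 88 ≡ 1, so λ ≡ 12.
  x = λ² - 11 - 19 = 144 - 30 ≡ 27; y = λ·(11 - 27) - 11 ≡ 0. → (27, 0)
4P: (27, 0) + (19, 20). λ = (20 - 0)/(19 - 27) ≡ 20/21 mod 29. 21⁻¹ ≡ 18 (mod 29), so λ ≡ 12.
  x = λ² - 27 - 19 = 144 - 46 ≡ 11; y = λ·(27 - 11) - 0 ≡ 18. → (11, 18)
5P: (11, 18) + (19, 20). λ = (20 - 18)/(19 - 11) ≡ 2/8 mod 29. 8⁻¹ ≡ 11 (mod 29), so λ ≡ 22.
  x = λ² - 11 - 19 = 484 - 30 ≡ 19; y = λ·(11 - 19) - 18 ≡ 9. → (19, 9)
6P: (19, 9) + (19, 20): same x and y₁ ≡ -y₂, so the sum is ∞.
6P = ∞, so the order is 6.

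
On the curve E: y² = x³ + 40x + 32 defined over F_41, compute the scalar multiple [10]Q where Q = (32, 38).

Double-and-add on 10 = (1010)₂. Start with Q = (32, 38) for the leading 1-bit.
double: tangent at (32, 38): λ = (3·32² + 40)/(2·38) ≡ 37/35. 35⁻¹ ≡ 34 (mod 41) since 35·34 = 1190 ≡ 1, so λ ≡ 37·34 ≡ 28.
  x = λ² - 32 - 32 = 784 - 64 ≡ 23; y = λ·(32 - 23) - 38 ≡ 9. → (23, 9)
double: tangent at (23, 9): λ = (3·23² + 40)/(2·9) ≡ 28/18. 18⁻¹ ≡ 16 (mod 41), so λ ≡ 28·16 ≡ 38.
  x = λ² - 23 - 23 = 1444 - 46 ≡ 4; y = λ·(23 - 4) - 9 ≡ 16. → (4, 16)
add Q: (4, 16) + (32, 38). λ = (38 - 16)/(32 - 4) ≡ 22/28 mod 41. 28⁻¹ ≡ 22 (mod 41) since 28·22 = 616 ≡ 1, so λ ≡ 33.
  x = λ² - 4 - 32 = 1089 - 36 ≡ 28; y = λ·(4 - 28) - 16 ≡ 12. → (28, 12)
double: tangent at (28, 12): λ = (3·28² + 40)/(2·12) ≡ 14/24. 24⁻¹ ≡ 12 (mod 41), so λ ≡ 14·12 ≡ 4.
  x = λ² - 28 - 28 = 16 - 56 ≡ 1; y = λ·(28 - 1) - 12 ≡ 14. → (1, 14)

(1, 14)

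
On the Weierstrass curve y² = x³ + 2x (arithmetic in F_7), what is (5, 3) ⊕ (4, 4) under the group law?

(5, 3) + (4, 4). λ = (4 - 3)/(4 - 5) ≡ 1/6 mod 7. 6⁻¹ ≡ 6 (mod 7), so λ ≡ 6.
  x = λ² - 5 - 4 = 36 - 9 ≡ 6; y = λ·(5 - 6) - 3 ≡ 5. → (6, 5)

(6, 5)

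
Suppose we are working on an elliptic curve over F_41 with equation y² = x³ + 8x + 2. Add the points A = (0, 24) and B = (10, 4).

(35, 5)

(0, 24) + (10, 4). λ = (4 - 24)/(10 - 0) ≡ 21/10 mod 41. 10⁻¹ ≡ 37 (mod 41) since 10·37 = 370 ≡ 1, so λ ≡ 39.
  x = λ² - 0 - 10 = 1521 - 10 ≡ 35; y = λ·(0 - 35) - 24 ≡ 5. → (35, 5)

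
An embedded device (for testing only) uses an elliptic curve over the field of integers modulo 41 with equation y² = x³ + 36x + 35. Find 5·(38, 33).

(38, 8)

Write Q = (38, 33).
Repeated addition: build up to 5Q.
2Q: tangent at (38, 33): λ = (3·38² + 36)/(2·33) ≡ 22/25. 25⁻¹ ≡ 23 (mod 41), so λ ≡ 22·23 ≡ 14.
  x = λ² - 38 - 38 = 196 - 76 ≡ 38; y = λ·(38 - 38) - 33 ≡ 8. → (38, 8)
3Q: (38, 8) + (38, 33): same x and y₁ ≡ -y₂, so the sum is O.
4Q: O + (38, 33) = (38, 33) (identity).
5Q: tangent at (38, 33): λ = (3·38² + 36)/(2·33) ≡ 22/25. 25⁻¹ ≡ 23 (mod 41), so λ ≡ 22·23 ≡ 14.
  x = λ² - 38 - 38 = 196 - 76 ≡ 38; y = λ·(38 - 38) - 33 ≡ 8. → (38, 8)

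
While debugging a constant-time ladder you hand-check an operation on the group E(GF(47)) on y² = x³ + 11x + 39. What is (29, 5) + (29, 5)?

tangent at (29, 5): λ = (3·29² + 11)/(2·5) ≡ 43/10. 10⁻¹ ≡ 33 (mod 47), so λ ≡ 43·33 ≡ 9.
  x = λ² - 29 - 29 = 81 - 58 ≡ 23; y = λ·(29 - 23) - 5 ≡ 2. → (23, 2)

(23, 2)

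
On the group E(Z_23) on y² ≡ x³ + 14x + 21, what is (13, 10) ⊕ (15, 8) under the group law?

(13, 10) + (15, 8). λ = (8 - 10)/(15 - 13) ≡ 21/2 mod 23. 2⁻¹ ≡ 12 (mod 23), so λ ≡ 22.
  x = λ² - 13 - 15 = 484 - 28 ≡ 19; y = λ·(13 - 19) - 10 ≡ 19. → (19, 19)

(19, 19)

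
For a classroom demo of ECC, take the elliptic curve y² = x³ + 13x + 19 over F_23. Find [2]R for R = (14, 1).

(3, 4)

tangent at (14, 1): λ = (3·14² + 13)/(2·1) ≡ 3/2. 2⁻¹ ≡ 12 (mod 23), so λ ≡ 3·12 ≡ 13.
  x = λ² - 14 - 14 = 169 - 28 ≡ 3; y = λ·(14 - 3) - 1 ≡ 4. → (3, 4)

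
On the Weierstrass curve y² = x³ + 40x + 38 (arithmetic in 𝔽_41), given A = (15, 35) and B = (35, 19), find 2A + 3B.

First 2A:
Repeated addition: build up to 2A.
2A: tangent at (15, 35): λ = (3·15² + 40)/(2·35) ≡ 18/29. 29⁻¹ ≡ 17 (mod 41), so λ ≡ 18·17 ≡ 19.
  x = λ² - 15 - 15 = 361 - 30 ≡ 3; y = λ·(15 - 3) - 35 ≡ 29. → (3, 29)
2A = (3, 29).
Next 3B:
Repeated addition: build up to 3B.
2B: tangent at (35, 19): λ = (3·35² + 40)/(2·19) ≡ 25/38. 38⁻¹ ≡ 27 (mod 41) since 38·27 = 1026 ≡ 1, so λ ≡ 25·27 ≡ 19.
  x = λ² - 35 - 35 = 361 - 70 ≡ 4; y = λ·(35 - 4) - 19 ≡ 37. → (4, 37)
3B: (4, 37) + (35, 19). λ = (19 - 37)/(35 - 4) ≡ 23/31 mod 41. 31⁻¹ ≡ 4 (mod 41), so λ ≡ 10.
  x = λ² - 4 - 35 = 100 - 39 ≡ 20; y = λ·(4 - 20) - 37 ≡ 8. → (20, 8)
3B = (20, 8).
Finally 2A + 3B:
(3, 29) + (20, 8). λ = (8 - 29)/(20 - 3) ≡ 20/17 mod 41. 17⁻¹ ≡ 29 (mod 41), so λ ≡ 6.
  x = λ² - 3 - 20 = 36 - 23 ≡ 13; y = λ·(3 - 13) - 29 ≡ 34. → (13, 34)

(13, 34)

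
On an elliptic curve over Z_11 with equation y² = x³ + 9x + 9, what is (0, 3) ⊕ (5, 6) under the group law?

(9, 7)

(0, 3) + (5, 6). λ = (6 - 3)/(5 - 0) ≡ 3/5 mod 11. 5⁻¹ ≡ 9 (mod 11), so λ ≡ 5.
  x = λ² - 0 - 5 = 25 - 5 ≡ 9; y = λ·(0 - 9) - 3 ≡ 7. → (9, 7)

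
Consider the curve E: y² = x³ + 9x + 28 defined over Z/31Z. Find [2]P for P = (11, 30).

(9, 1)

tangent at (11, 30): λ = (3·11² + 9)/(2·30) ≡ 0/29. 29⁻¹ ≡ 15 (mod 31) since 29·15 = 435 ≡ 1, so λ ≡ 0·15 ≡ 0.
  x = λ² - 11 - 11 = 0 - 22 ≡ 9; y = λ·(11 - 9) - 30 ≡ 1. → (9, 1)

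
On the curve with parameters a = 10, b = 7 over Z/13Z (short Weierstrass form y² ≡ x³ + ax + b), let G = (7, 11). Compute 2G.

(8, 12)

tangent at (7, 11): λ = (3·7² + 10)/(2·11) ≡ 1/9. 9⁻¹ ≡ 3 (mod 13), so λ ≡ 1·3 ≡ 3.
  x = λ² - 7 - 7 = 9 - 14 ≡ 8; y = λ·(7 - 8) - 11 ≡ 12. → (8, 12)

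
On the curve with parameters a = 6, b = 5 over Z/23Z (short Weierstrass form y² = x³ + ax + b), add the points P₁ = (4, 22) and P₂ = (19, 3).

(6, 2)

(4, 22) + (19, 3). λ = (3 - 22)/(19 - 4) ≡ 4/15 mod 23. 15⁻¹ ≡ 20 (mod 23), so λ ≡ 11.
  x = λ² - 4 - 19 = 121 - 23 ≡ 6; y = λ·(4 - 6) - 22 ≡ 2. → (6, 2)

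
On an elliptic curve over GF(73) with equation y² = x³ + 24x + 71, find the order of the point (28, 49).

2P: tangent at (28, 49): λ = (3·28² + 24)/(2·49) ≡ 40/25. 25⁻¹ ≡ 38 (mod 73), so λ ≡ 40·38 ≡ 60.
  x = λ² - 28 - 28 = 3600 - 56 ≡ 40; y = λ·(28 - 40) - 49 ≡ 34. → (40, 34)
3P: (40, 34) + (28, 49). λ = (49 - 34)/(28 - 40) ≡ 15/61 mod 73. 61⁻¹ ≡ 6 (mod 73) since 61·6 = 366 ≡ 1, so λ ≡ 17.
  x = λ² - 40 - 28 = 289 - 68 ≡ 2; y = λ·(40 - 2) - 34 ≡ 28. → (2, 28)
4P: (2, 28) + (28, 49). λ = (49 - 28)/(28 - 2) ≡ 21/26 mod 73. 26⁻¹ ≡ 59 (mod 73) since 26·59 = 1534 ≡ 1, so λ ≡ 71.
  x = λ² - 2 - 28 = 5041 - 30 ≡ 47; y = λ·(2 - 47) - 28 ≡ 62. → (47, 62)
5P: (47, 62) + (28, 49). λ = (49 - 62)/(28 - 47) ≡ 60/54 mod 73. 54⁻¹ ≡ 23 (mod 73) since 54·23 = 1242 ≡ 1, so λ ≡ 66.
  x = λ² - 47 - 28 = 4356 - 75 ≡ 47; y = λ·(47 - 47) - 62 ≡ 11. → (47, 11)
6P: (47, 11) + (28, 49). λ = (49 - 11)/(28 - 47) ≡ 38/54 mod 73. 54⁻¹ ≡ 23 (mod 73) since 54·23 = 1242 ≡ 1, so λ ≡ 71.
  x = λ² - 47 - 28 = 5041 - 75 ≡ 2; y = λ·(47 - 2) - 11 ≡ 45. → (2, 45)
7P: (2, 45) + (28, 49). λ = (49 - 45)/(28 - 2) ≡ 4/26 mod 73. 26⁻¹ ≡ 59 (mod 73) since 26·59 = 1534 ≡ 1, so λ ≡ 17.
  x = λ² - 2 - 28 = 289 - 30 ≡ 40; y = λ·(2 - 40) - 45 ≡ 39. → (40, 39)
8P: (40, 39) + (28, 49). λ = (49 - 39)/(28 - 40) ≡ 10/61 mod 73. 61⁻¹ ≡ 6 (mod 73), so λ ≡ 60.
  x = λ² - 40 - 28 = 3600 - 68 ≡ 28; y = λ·(40 - 28) - 39 ≡ 24. → (28, 24)
9P: (28, 24) + (28, 49): same x and y₁ ≡ -y₂, so the sum is the point at infinity.
9P = the point at infinity, so the order is 9.

9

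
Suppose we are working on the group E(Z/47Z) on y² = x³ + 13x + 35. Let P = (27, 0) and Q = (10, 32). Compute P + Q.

(27, 0) + (10, 32). λ = (32 - 0)/(10 - 27) ≡ 32/30 mod 47. 30⁻¹ ≡ 11 (mod 47) since 30·11 = 330 ≡ 1, so λ ≡ 23.
  x = λ² - 27 - 10 = 529 - 37 ≡ 22; y = λ·(27 - 22) - 0 ≡ 21. → (22, 21)

(22, 21)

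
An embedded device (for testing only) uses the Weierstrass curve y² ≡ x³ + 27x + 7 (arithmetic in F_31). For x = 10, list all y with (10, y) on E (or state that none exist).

none

x³ + 27x + 7 = 1277 ≡ 6 (mod 31).
6 is a non-residue mod 31; no y exists.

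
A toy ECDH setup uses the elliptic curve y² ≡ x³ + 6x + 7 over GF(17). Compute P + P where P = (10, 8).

tangent at (10, 8): λ = (3·10² + 6)/(2·8) ≡ 0/16. 16⁻¹ ≡ 16 (mod 17), so λ ≡ 0·16 ≡ 0.
  x = λ² - 10 - 10 = 0 - 20 ≡ 14; y = λ·(10 - 14) - 8 ≡ 9. → (14, 9)

(14, 9)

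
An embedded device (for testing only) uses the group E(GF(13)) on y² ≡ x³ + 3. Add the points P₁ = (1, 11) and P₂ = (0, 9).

(1, 11) + (0, 9). λ = (9 - 11)/(0 - 1) ≡ 11/12 mod 13. 12⁻¹ ≡ 12 (mod 13) since 12·12 = 144 ≡ 1, so λ ≡ 2.
  x = λ² - 1 - 0 = 4 - 1 ≡ 3; y = λ·(1 - 3) - 11 ≡ 11. → (3, 11)

(3, 11)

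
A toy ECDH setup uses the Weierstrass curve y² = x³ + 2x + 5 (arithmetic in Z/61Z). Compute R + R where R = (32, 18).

(11, 57)

tangent at (32, 18): λ = (3·32² + 2)/(2·18) ≡ 24/36. 36⁻¹ ≡ 39 (mod 61), so λ ≡ 24·39 ≡ 21.
  x = λ² - 32 - 32 = 441 - 64 ≡ 11; y = λ·(32 - 11) - 18 ≡ 57. → (11, 57)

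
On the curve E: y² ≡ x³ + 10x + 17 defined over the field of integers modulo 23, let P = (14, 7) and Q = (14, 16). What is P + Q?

O

The two points share x = 14 and their y-coordinates satisfy 7 + 16 ≡ 0 (mod 23), so they are inverses. Their sum is O.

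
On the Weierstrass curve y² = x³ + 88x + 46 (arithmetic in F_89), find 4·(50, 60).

Write Q = (50, 60).
Repeated addition: build up to 4Q.
2Q: tangent at (50, 60): λ = (3·50² + 88)/(2·60) ≡ 23/31. 31⁻¹ ≡ 23 (mod 89), so λ ≡ 23·23 ≡ 84.
  x = λ² - 50 - 50 = 7056 - 100 ≡ 14; y = λ·(50 - 14) - 60 ≡ 27. → (14, 27)
3Q: (14, 27) + (50, 60). λ = (60 - 27)/(50 - 14) ≡ 33/36 mod 89. 36⁻¹ ≡ 47 (mod 89), so λ ≡ 38.
  x = λ² - 14 - 50 = 1444 - 64 ≡ 45; y = λ·(14 - 45) - 27 ≡ 41. → (45, 41)
4Q: (45, 41) + (50, 60). λ = (60 - 41)/(50 - 45) ≡ 19/5 mod 89. 5⁻¹ ≡ 18 (mod 89) since 5·18 = 90 ≡ 1, so λ ≡ 75.
  x = λ² - 45 - 50 = 5625 - 95 ≡ 12; y = λ·(45 - 12) - 41 ≡ 31. → (12, 31)

(12, 31)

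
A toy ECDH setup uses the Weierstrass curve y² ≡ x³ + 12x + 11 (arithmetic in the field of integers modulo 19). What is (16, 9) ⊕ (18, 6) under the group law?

(11, 12)

(16, 9) + (18, 6). λ = (6 - 9)/(18 - 16) ≡ 16/2 mod 19. 2⁻¹ ≡ 10 (mod 19), so λ ≡ 8.
  x = λ² - 16 - 18 = 64 - 34 ≡ 11; y = λ·(16 - 11) - 9 ≡ 12. → (11, 12)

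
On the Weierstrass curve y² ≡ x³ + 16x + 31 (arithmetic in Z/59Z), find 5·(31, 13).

Write G = (31, 13).
Double-and-add on 5 = (101)₂. Start with G = (31, 13) for the leading 1-bit.
double: tangent at (31, 13): λ = (3·31² + 16)/(2·13) ≡ 8/26. 26⁻¹ ≡ 25 (mod 59) since 26·25 = 650 ≡ 1, so λ ≡ 8·25 ≡ 23.
  x = λ² - 31 - 31 = 529 - 62 ≡ 54; y = λ·(31 - 54) - 13 ≡ 48. → (54, 48)
double: tangent at (54, 48): λ = (3·54² + 16)/(2·48) ≡ 32/37. 37⁻¹ ≡ 8 (mod 59) since 37·8 = 296 ≡ 1, so λ ≡ 32·8 ≡ 20.
  x = λ² - 54 - 54 = 400 - 108 ≡ 56; y = λ·(54 - 56) - 48 ≡ 30. → (56, 30)
add G: (56, 30) + (31, 13). λ = (13 - 30)/(31 - 56) ≡ 42/34 mod 59. 34⁻¹ ≡ 33 (mod 59) since 34·33 = 1122 ≡ 1, so λ ≡ 29.
  x = λ² - 56 - 31 = 841 - 87 ≡ 46; y = λ·(56 - 46) - 30 ≡ 24. → (46, 24)

(46, 24)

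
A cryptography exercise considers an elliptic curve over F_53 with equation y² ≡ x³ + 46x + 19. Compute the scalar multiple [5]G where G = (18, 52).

Repeated addition: build up to 5G.
2G: tangent at (18, 52): λ = (3·18² + 46)/(2·52) ≡ 11/51. 51⁻¹ ≡ 26 (mod 53), so λ ≡ 11·26 ≡ 21.
  x = λ² - 18 - 18 = 441 - 36 ≡ 34; y = λ·(18 - 34) - 52 ≡ 36. → (34, 36)
3G: (34, 36) + (18, 52). λ = (52 - 36)/(18 - 34) ≡ 16/37 mod 53. 37⁻¹ ≡ 43 (mod 53) since 37·43 = 1591 ≡ 1, so λ ≡ 52.
  x = λ² - 34 - 18 = 2704 - 52 ≡ 2; y = λ·(34 - 2) - 36 ≡ 38. → (2, 38)
4G: (2, 38) + (18, 52). λ = (52 - 38)/(18 - 2) ≡ 14/16 mod 53. 16⁻¹ ≡ 10 (mod 53) since 16·10 = 160 ≡ 1, so λ ≡ 34.
  x = λ² - 2 - 18 = 1156 - 20 ≡ 23; y = λ·(2 - 23) - 38 ≡ 43. → (23, 43)
5G: (23, 43) + (18, 52). λ = (52 - 43)/(18 - 23) ≡ 9/48 mod 53. 48⁻¹ ≡ 21 (mod 53), so λ ≡ 30.
  x = λ² - 23 - 18 = 900 - 41 ≡ 11; y = λ·(23 - 11) - 43 ≡ 52. → (11, 52)

(11, 52)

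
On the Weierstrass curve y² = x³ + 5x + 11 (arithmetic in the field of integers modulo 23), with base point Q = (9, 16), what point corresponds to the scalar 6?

Double-and-add on 6 = (110)₂. Start with Q = (9, 16) for the leading 1-bit.
double: tangent at (9, 16): λ = (3·9² + 5)/(2·16) ≡ 18/9. 9⁻¹ ≡ 18 (mod 23) since 9·18 = 162 ≡ 1, so λ ≡ 18·18 ≡ 2.
  x = λ² - 9 - 9 = 4 - 18 ≡ 9; y = λ·(9 - 9) - 16 ≡ 7. → (9, 7)
add Q: (9, 7) + (9, 16): same x and y₁ ≡ -y₂, so the sum is 𝒪.
double: 𝒪 + 𝒪 = 𝒪 (identity).

O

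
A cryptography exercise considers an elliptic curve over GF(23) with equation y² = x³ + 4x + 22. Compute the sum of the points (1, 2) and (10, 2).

(1, 2) + (10, 2). λ = (2 - 2)/(10 - 1) ≡ 0/9 mod 23. 9⁻¹ ≡ 18 (mod 23), so λ ≡ 0.
  x = λ² - 1 - 10 = 0 - 11 ≡ 12; y = λ·(1 - 12) - 2 ≡ 21. → (12, 21)

(12, 21)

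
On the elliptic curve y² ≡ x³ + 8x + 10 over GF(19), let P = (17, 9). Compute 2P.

(5, 17)

tangent at (17, 9): λ = (3·17² + 8)/(2·9) ≡ 1/18. 18⁻¹ ≡ 18 (mod 19) since 18·18 = 324 ≡ 1, so λ ≡ 1·18 ≡ 18.
  x = λ² - 17 - 17 = 324 - 34 ≡ 5; y = λ·(17 - 5) - 9 ≡ 17. → (5, 17)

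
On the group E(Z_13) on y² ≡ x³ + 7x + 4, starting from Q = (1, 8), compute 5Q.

Repeated addition: build up to 5Q.
2Q: tangent at (1, 8): λ = (3·1² + 7)/(2·8) ≡ 10/3. 3⁻¹ ≡ 9 (mod 13), so λ ≡ 10·9 ≡ 12.
  x = λ² - 1 - 1 = 144 - 2 ≡ 12; y = λ·(1 - 12) - 8 ≡ 3. → (12, 3)
3Q: (12, 3) + (1, 8). λ = (8 - 3)/(1 - 12) ≡ 5/2 mod 13. 2⁻¹ ≡ 7 (mod 13), so λ ≡ 9.
  x = λ² - 12 - 1 = 81 - 13 ≡ 3; y = λ·(12 - 3) - 3 ≡ 0. → (3, 0)
4Q: (3, 0) + (1, 8). λ = (8 - 0)/(1 - 3) ≡ 8/11 mod 13. 11⁻¹ ≡ 6 (mod 13) since 11·6 = 66 ≡ 1, so λ ≡ 9.
  x = λ² - 3 - 1 = 81 - 4 ≡ 12; y = λ·(3 - 12) - 0 ≡ 10. → (12, 10)
5Q: (12, 10) + (1, 8). λ = (8 - 10)/(1 - 12) ≡ 11/2 mod 13. 2⁻¹ ≡ 7 (mod 13) since 2·7 = 14 ≡ 1, so λ ≡ 12.
  x = λ² - 12 - 1 = 144 - 13 ≡ 1; y = λ·(12 - 1) - 10 ≡ 5. → (1, 5)

(1, 5)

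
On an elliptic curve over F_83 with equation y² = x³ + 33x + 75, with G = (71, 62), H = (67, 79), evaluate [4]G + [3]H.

(21, 61)

First 4G:
Double-and-add on 4 = (100)₂. Start with G = (71, 62) for the leading 1-bit.
double: tangent at (71, 62): λ = (3·71² + 33)/(2·62) ≡ 50/41. 41⁻¹ ≡ 81 (mod 83), so λ ≡ 50·81 ≡ 66.
  x = λ² - 71 - 71 = 4356 - 142 ≡ 64; y = λ·(71 - 64) - 62 ≡ 68. → (64, 68)
double: tangent at (64, 68): λ = (3·64² + 33)/(2·68) ≡ 37/53. 53⁻¹ ≡ 47 (mod 83), so λ ≡ 37·47 ≡ 79.
  x = λ² - 64 - 64 = 6241 - 128 ≡ 54; y = λ·(64 - 54) - 68 ≡ 58. → (54, 58)
4G = (54, 58).
Next 3H:
Repeated addition: build up to 3H.
2H: tangent at (67, 79): λ = (3·67² + 33)/(2·79) ≡ 54/75. 75⁻¹ ≡ 31 (mod 83) since 75·31 = 2325 ≡ 1, so λ ≡ 54·31 ≡ 14.
  x = λ² - 67 - 67 = 196 - 134 ≡ 62; y = λ·(67 - 62) - 79 ≡ 74. → (62, 74)
3H: (62, 74) + (67, 79). λ = (79 - 74)/(67 - 62) ≡ 5/5 mod 83. 5⁻¹ ≡ 50 (mod 83) since 5·50 = 250 ≡ 1, so λ ≡ 1.
  x = λ² - 62 - 67 = 1 - 129 ≡ 38; y = λ·(62 - 38) - 74 ≡ 33. → (38, 33)
3H = (38, 33).
Finally 4G + 3H:
(54, 58) + (38, 33). λ = (33 - 58)/(38 - 54) ≡ 58/67 mod 83. 67⁻¹ ≡ 57 (mod 83), so λ ≡ 69.
  x = λ² - 54 - 38 = 4761 - 92 ≡ 21; y = λ·(54 - 21) - 58 ≡ 61. → (21, 61)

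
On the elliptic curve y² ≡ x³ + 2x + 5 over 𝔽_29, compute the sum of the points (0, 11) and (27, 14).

(0, 11) + (27, 14). λ = (14 - 11)/(27 - 0) ≡ 3/27 mod 29. 27⁻¹ ≡ 14 (mod 29) since 27·14 = 378 ≡ 1, so λ ≡ 13.
  x = λ² - 0 - 27 = 169 - 27 ≡ 26; y = λ·(0 - 26) - 11 ≡ 28. → (26, 28)

(26, 28)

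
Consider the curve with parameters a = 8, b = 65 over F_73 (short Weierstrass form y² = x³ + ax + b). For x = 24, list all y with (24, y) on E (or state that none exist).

x³ + 8x + 65 = 14081 ≡ 65 (mod 73).
Square roots of 65 mod 73: 24 and 49 (since 24² = 576 ≡ 65).

24, 49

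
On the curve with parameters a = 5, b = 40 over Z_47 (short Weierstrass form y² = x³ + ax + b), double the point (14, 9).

(20, 44)

tangent at (14, 9): λ = (3·14² + 5)/(2·9) ≡ 29/18. 18⁻¹ ≡ 34 (mod 47) since 18·34 = 612 ≡ 1, so λ ≡ 29·34 ≡ 46.
  x = λ² - 14 - 14 = 2116 - 28 ≡ 20; y = λ·(14 - 20) - 9 ≡ 44. → (20, 44)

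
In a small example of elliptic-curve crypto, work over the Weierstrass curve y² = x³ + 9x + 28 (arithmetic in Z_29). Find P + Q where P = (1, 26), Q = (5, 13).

(10, 25)

(1, 26) + (5, 13). λ = (13 - 26)/(5 - 1) ≡ 16/4 mod 29. 4⁻¹ ≡ 22 (mod 29) since 4·22 = 88 ≡ 1, so λ ≡ 4.
  x = λ² - 1 - 5 = 16 - 6 ≡ 10; y = λ·(1 - 10) - 26 ≡ 25. → (10, 25)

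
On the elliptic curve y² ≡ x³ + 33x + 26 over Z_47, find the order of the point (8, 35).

2P: tangent at (8, 35): λ = (3·8² + 33)/(2·35) ≡ 37/23. 23⁻¹ ≡ 45 (mod 47), so λ ≡ 37·45 ≡ 20.
  x = λ² - 8 - 8 = 400 - 16 ≡ 8; y = λ·(8 - 8) - 35 ≡ 12. → (8, 12)
3P: (8, 12) + (8, 35): same x and y₁ ≡ -y₂, so the sum is 𝒪.
3P = 𝒪, so the order is 3.

3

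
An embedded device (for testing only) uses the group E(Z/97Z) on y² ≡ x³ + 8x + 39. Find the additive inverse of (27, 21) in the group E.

(27, 76)

-(27, 21) = (27, -21 mod 97) = (27, 76).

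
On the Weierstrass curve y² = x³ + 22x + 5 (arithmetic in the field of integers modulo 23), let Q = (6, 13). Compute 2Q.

tangent at (6, 13): λ = (3·6² + 22)/(2·13) ≡ 15/3. 3⁻¹ ≡ 8 (mod 23) since 3·8 = 24 ≡ 1, so λ ≡ 15·8 ≡ 5.
  x = λ² - 6 - 6 = 25 - 12 ≡ 13; y = λ·(6 - 13) - 13 ≡ 21. → (13, 21)

(13, 21)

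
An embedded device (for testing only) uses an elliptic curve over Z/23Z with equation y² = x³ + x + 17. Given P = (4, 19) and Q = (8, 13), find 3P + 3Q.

(5, 20)

First 3P:
Repeated addition: build up to 3P.
2P: tangent at (4, 19): λ = (3·4² + 1)/(2·19) ≡ 3/15. 15⁻¹ ≡ 20 (mod 23) since 15·20 = 300 ≡ 1, so λ ≡ 3·20 ≡ 14.
  x = λ² - 4 - 4 = 196 - 8 ≡ 4; y = λ·(4 - 4) - 19 ≡ 4. → (4, 4)
3P: (4, 4) + (4, 19): same x and y₁ ≡ -y₂, so the sum is the point at infinity.
3P = the point at infinity.
Next 3Q:
Repeated addition: build up to 3Q.
2Q: tangent at (8, 13): λ = (3·8² + 1)/(2·13) ≡ 9/3. 3⁻¹ ≡ 8 (mod 23), so λ ≡ 9·8 ≡ 3.
  x = λ² - 8 - 8 = 9 - 16 ≡ 16; y = λ·(8 - 16) - 13 ≡ 9. → (16, 9)
3Q: (16, 9) + (8, 13). λ = (13 - 9)/(8 - 16) ≡ 4/15 mod 23. 15⁻¹ ≡ 20 (mod 23), so λ ≡ 11.
  x = λ² - 16 - 8 = 121 - 24 ≡ 5; y = λ·(16 - 5) - 9 ≡ 20. → (5, 20)
3Q = (5, 20).
Finally 3P + 3Q:
the point at infinity + (5, 20) = (5, 20) (identity).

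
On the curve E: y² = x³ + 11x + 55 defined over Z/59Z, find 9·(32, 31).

Write G = (32, 31).
Repeated addition: build up to 9G.
2G: tangent at (32, 31): λ = (3·32² + 11)/(2·31) ≡ 15/3. 3⁻¹ ≡ 20 (mod 59) since 3·20 = 60 ≡ 1, so λ ≡ 15·20 ≡ 5.
  x = λ² - 32 - 32 = 25 - 64 ≡ 20; y = λ·(32 - 20) - 31 ≡ 29. → (20, 29)
3G: (20, 29) + (32, 31). λ = (31 - 29)/(32 - 20) ≡ 2/12 mod 59. 12⁻¹ ≡ 5 (mod 59), so λ ≡ 10.
  x = λ² - 20 - 32 = 100 - 52 ≡ 48; y = λ·(20 - 48) - 29 ≡ 45. → (48, 45)
4G: (48, 45) + (32, 31). λ = (31 - 45)/(32 - 48) ≡ 45/43 mod 59. 43⁻¹ ≡ 11 (mod 59), so λ ≡ 23.
  x = λ² - 48 - 32 = 529 - 80 ≡ 36; y = λ·(48 - 36) - 45 ≡ 54. → (36, 54)
5G: (36, 54) + (32, 31). λ = (31 - 54)/(32 - 36) ≡ 36/55 mod 59. 55⁻¹ ≡ 44 (mod 59) since 55·44 = 2420 ≡ 1, so λ ≡ 50.
  x = λ² - 36 - 32 = 2500 - 68 ≡ 13; y = λ·(36 - 13) - 54 ≡ 34. → (13, 34)
6G: (13, 34) + (32, 31). λ = (31 - 34)/(32 - 13) ≡ 56/19 mod 59. 19⁻¹ ≡ 28 (mod 59), so λ ≡ 34.
  x = λ² - 13 - 32 = 1156 - 45 ≡ 49; y = λ·(13 - 49) - 34 ≡ 40. → (49, 40)
7G: (49, 40) + (32, 31). λ = (31 - 40)/(32 - 49) ≡ 50/42 mod 59. 42⁻¹ ≡ 52 (mod 59) since 42·52 = 2184 ≡ 1, so λ ≡ 4.
  x = λ² - 49 - 32 = 16 - 81 ≡ 53; y = λ·(49 - 53) - 40 ≡ 3. → (53, 3)
8G: (53, 3) + (32, 31). λ = (31 - 3)/(32 - 53) ≡ 28/38 mod 59. 38⁻¹ ≡ 14 (mod 59), so λ ≡ 38.
  x = λ² - 53 - 32 = 1444 - 85 ≡ 2; y = λ·(53 - 2) - 3 ≡ 47. → (2, 47)
9G: (2, 47) + (32, 31). λ = (31 - 47)/(32 - 2) ≡ 43/30 mod 59. 30⁻¹ ≡ 2 (mod 59) since 30·2 = 60 ≡ 1, so λ ≡ 27.
  x = λ² - 2 - 32 = 729 - 34 ≡ 46; y = λ·(2 - 46) - 47 ≡ 4. → (46, 4)

(46, 4)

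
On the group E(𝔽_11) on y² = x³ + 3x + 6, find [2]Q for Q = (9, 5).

(9, 6)

tangent at (9, 5): λ = (3·9² + 3)/(2·5) ≡ 4/10. 10⁻¹ ≡ 10 (mod 11) since 10·10 = 100 ≡ 1, so λ ≡ 4·10 ≡ 7.
  x = λ² - 9 - 9 = 49 - 18 ≡ 9; y = λ·(9 - 9) - 5 ≡ 6. → (9, 6)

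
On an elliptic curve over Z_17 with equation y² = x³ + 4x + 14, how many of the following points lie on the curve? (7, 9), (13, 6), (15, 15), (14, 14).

(7, 9): 9² ≡ 13, rhs ≡ 11 → off.
(13, 6): 6² ≡ 2, rhs ≡ 2 → on.
(15, 15): 15² ≡ 4, rhs ≡ 15 → off.
(14, 14): 14² ≡ 9, rhs ≡ 9 → on.

2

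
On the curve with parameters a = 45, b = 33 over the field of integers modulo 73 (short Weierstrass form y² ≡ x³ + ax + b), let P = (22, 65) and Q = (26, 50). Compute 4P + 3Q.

First 4P:
Repeated addition: build up to 4P.
2P: tangent at (22, 65): λ = (3·22² + 45)/(2·65) ≡ 37/57. 57⁻¹ ≡ 41 (mod 73), so λ ≡ 37·41 ≡ 57.
  x = λ² - 22 - 22 = 3249 - 44 ≡ 66; y = λ·(22 - 66) - 65 ≡ 55. → (66, 55)
3P: (66, 55) + (22, 65). λ = (65 - 55)/(22 - 66) ≡ 10/29 mod 73. 29⁻¹ ≡ 68 (mod 73), so λ ≡ 23.
  x = λ² - 66 - 22 = 529 - 88 ≡ 3; y = λ·(66 - 3) - 55 ≡ 7. → (3, 7)
4P: (3, 7) + (22, 65). λ = (65 - 7)/(22 - 3) ≡ 58/19 mod 73. 19⁻¹ ≡ 50 (mod 73), so λ ≡ 53.
  x = λ² - 3 - 22 = 2809 - 25 ≡ 10; y = λ·(3 - 10) - 7 ≡ 60. → (10, 60)
4P = (10, 60).
Next 3Q:
Repeated addition: build up to 3Q.
2Q: tangent at (26, 50): λ = (3·26² + 45)/(2·50) ≡ 29/27. 27⁻¹ ≡ 46 (mod 73), so λ ≡ 29·46 ≡ 20.
  x = λ² - 26 - 26 = 400 - 52 ≡ 56; y = λ·(26 - 56) - 50 ≡ 7. → (56, 7)
3Q: (56, 7) + (26, 50). λ = (50 - 7)/(26 - 56) ≡ 43/43 mod 73. 43⁻¹ ≡ 17 (mod 73), so λ ≡ 1.
  x = λ² - 56 - 26 = 1 - 82 ≡ 65; y = λ·(56 - 65) - 7 ≡ 57. → (65, 57)
3Q = (65, 57).
Finally 4P + 3Q:
(10, 60) + (65, 57). λ = (57 - 60)/(65 - 10) ≡ 70/55 mod 73. 55⁻¹ ≡ 4 (mod 73), so λ ≡ 61.
  x = λ² - 10 - 65 = 3721 - 75 ≡ 69; y = λ·(10 - 69) - 60 ≡ 64. → (69, 64)

(69, 64)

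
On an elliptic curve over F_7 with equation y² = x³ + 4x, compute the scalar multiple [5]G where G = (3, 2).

(6, 3)

Repeated addition: build up to 5G.
2G: tangent at (3, 2): λ = (3·3² + 4)/(2·2) ≡ 3/4. 4⁻¹ ≡ 2 (mod 7), so λ ≡ 3·2 ≡ 6.
  x = λ² - 3 - 3 = 36 - 6 ≡ 2; y = λ·(3 - 2) - 2 ≡ 4. → (2, 4)
3G: (2, 4) + (3, 2). λ = (2 - 4)/(3 - 2) ≡ 5/1 mod 7. 1⁻¹ ≡ 1 (mod 7), so λ ≡ 5.
  x = λ² - 2 - 3 = 25 - 5 ≡ 6; y = λ·(2 - 6) - 4 ≡ 4. → (6, 4)
4G: (6, 4) + (3, 2). λ = (2 - 4)/(3 - 6) ≡ 5/4 mod 7. 4⁻¹ ≡ 2 (mod 7) since 4·2 = 8 ≡ 1, so λ ≡ 3.
  x = λ² - 6 - 3 = 9 - 9 ≡ 0; y = λ·(6 - 0) - 4 ≡ 0. → (0, 0)
5G: (0, 0) + (3, 2). λ = (2 - 0)/(3 - 0) ≡ 2/3 mod 7. 3⁻¹ ≡ 5 (mod 7) since 3·5 = 15 ≡ 1, so λ ≡ 3.
  x = λ² - 0 - 3 = 9 - 3 ≡ 6; y = λ·(0 - 6) - 0 ≡ 3. → (6, 3)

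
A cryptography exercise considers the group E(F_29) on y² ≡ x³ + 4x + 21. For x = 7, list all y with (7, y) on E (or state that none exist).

x³ + 4x + 21 = 392 ≡ 15 (mod 29).
15 is a non-residue mod 29; no y exists.

none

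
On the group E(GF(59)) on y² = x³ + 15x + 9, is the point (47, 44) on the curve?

yes

y² = 44² ≡ 48; x³ + 15x + 9 = 104537 ≡ 48 (mod 59). 48 = 48.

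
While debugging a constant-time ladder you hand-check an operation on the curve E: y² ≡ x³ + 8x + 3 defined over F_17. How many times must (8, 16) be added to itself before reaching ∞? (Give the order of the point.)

11

2P: tangent at (8, 16): λ = (3·8² + 8)/(2·16) ≡ 13/15. 15⁻¹ ≡ 8 (mod 17), so λ ≡ 13·8 ≡ 2.
  x = λ² - 8 - 8 = 4 - 16 ≡ 5; y = λ·(8 - 5) - 16 ≡ 7. → (5, 7)
3P: (5, 7) + (8, 16). λ = (16 - 7)/(8 - 5) ≡ 9/3 mod 17. 3⁻¹ ≡ 6 (mod 17), so λ ≡ 3.
  x = λ² - 5 - 8 = 9 - 13 ≡ 13; y = λ·(5 - 13) - 7 ≡ 3. → (13, 3)
4P: (13, 3) + (8, 16). λ = (16 - 3)/(8 - 13) ≡ 13/12 mod 17. 12⁻¹ ≡ 10 (mod 17), so λ ≡ 11.
  x = λ² - 13 - 8 = 121 - 21 ≡ 15; y = λ·(13 - 15) - 3 ≡ 9. → (15, 9)
5P: (15, 9) + (8, 16). λ = (16 - 9)/(8 - 15) ≡ 7/10 mod 17. 10⁻¹ ≡ 12 (mod 17) since 10·12 = 120 ≡ 1, so λ ≡ 16.
  x = λ² - 15 - 8 = 256 - 23 ≡ 12; y = λ·(15 - 12) - 9 ≡ 5. → (12, 5)
6P: (12, 5) + (8, 16). λ = (16 - 5)/(8 - 12) ≡ 11/13 mod 17. 13⁻¹ ≡ 4 (mod 17) since 13·4 = 52 ≡ 1, so λ ≡ 10.
  x = λ² - 12 - 8 = 100 - 20 ≡ 12; y = λ·(12 - 12) - 5 ≡ 12. → (12, 12)
7P: (12, 12) + (8, 16). λ = (16 - 12)/(8 - 12) ≡ 4/13 mod 17. 13⁻¹ ≡ 4 (mod 17) since 13·4 = 52 ≡ 1, so λ ≡ 16.
  x = λ² - 12 - 8 = 256 - 20 ≡ 15; y = λ·(12 - 15) - 12 ≡ 8. → (15, 8)
8P: (15, 8) + (8, 16). λ = (16 - 8)/(8 - 15) ≡ 8/10 mod 17. 10⁻¹ ≡ 12 (mod 17), so λ ≡ 11.
  x = λ² - 15 - 8 = 121 - 23 ≡ 13; y = λ·(15 - 13) - 8 ≡ 14. → (13, 14)
9P: (13, 14) + (8, 16). λ = (16 - 14)/(8 - 13) ≡ 2/12 mod 17. 12⁻¹ ≡ 10 (mod 17), so λ ≡ 3.
  x = λ² - 13 - 8 = 9 - 21 ≡ 5; y = λ·(13 - 5) - 14 ≡ 10. → (5, 10)
10P: (5, 10) + (8, 16). λ = (16 - 10)/(8 - 5) ≡ 6/3 mod 17. 3⁻¹ ≡ 6 (mod 17), so λ ≡ 2.
  x = λ² - 5 - 8 = 4 - 13 ≡ 8; y = λ·(5 - 8) - 10 ≡ 1. → (8, 1)
11P: (8, 1) + (8, 16): same x and y₁ ≡ -y₂, so the sum is ∞.
11P = ∞, so the order is 11.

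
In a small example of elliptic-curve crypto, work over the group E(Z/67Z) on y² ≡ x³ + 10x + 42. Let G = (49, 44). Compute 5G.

Repeated addition: build up to 5G.
2G: tangent at (49, 44): λ = (3·49² + 10)/(2·44) ≡ 44/21. 21⁻¹ ≡ 16 (mod 67) since 21·16 = 336 ≡ 1, so λ ≡ 44·16 ≡ 34.
  x = λ² - 49 - 49 = 1156 - 98 ≡ 53; y = λ·(49 - 53) - 44 ≡ 21. → (53, 21)
3G: (53, 21) + (49, 44). λ = (44 - 21)/(49 - 53) ≡ 23/63 mod 67. 63⁻¹ ≡ 50 (mod 67), so λ ≡ 11.
  x = λ² - 53 - 49 = 121 - 102 ≡ 19; y = λ·(53 - 19) - 21 ≡ 18. → (19, 18)
4G: (19, 18) + (49, 44). λ = (44 - 18)/(49 - 19) ≡ 26/30 mod 67. 30⁻¹ ≡ 38 (mod 67) since 30·38 = 1140 ≡ 1, so λ ≡ 50.
  x = λ² - 19 - 49 = 2500 - 68 ≡ 20; y = λ·(19 - 20) - 18 ≡ 66. → (20, 66)
5G: (20, 66) + (49, 44). λ = (44 - 66)/(49 - 20) ≡ 45/29 mod 67. 29⁻¹ ≡ 37 (mod 67), so λ ≡ 57.
  x = λ² - 20 - 49 = 3249 - 69 ≡ 31; y = λ·(20 - 31) - 66 ≡ 44. → (31, 44)

(31, 44)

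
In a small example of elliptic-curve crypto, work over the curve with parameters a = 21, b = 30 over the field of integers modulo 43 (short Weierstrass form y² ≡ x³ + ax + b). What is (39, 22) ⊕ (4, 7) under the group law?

(23, 34)

(39, 22) + (4, 7). λ = (7 - 22)/(4 - 39) ≡ 28/8 mod 43. 8⁻¹ ≡ 27 (mod 43) since 8·27 = 216 ≡ 1, so λ ≡ 25.
  x = λ² - 39 - 4 = 625 - 43 ≡ 23; y = λ·(39 - 23) - 22 ≡ 34. → (23, 34)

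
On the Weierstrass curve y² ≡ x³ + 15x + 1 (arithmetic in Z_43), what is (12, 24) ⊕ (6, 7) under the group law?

(39, 7)

(12, 24) + (6, 7). λ = (7 - 24)/(6 - 12) ≡ 26/37 mod 43. 37⁻¹ ≡ 7 (mod 43), so λ ≡ 10.
  x = λ² - 12 - 6 = 100 - 18 ≡ 39; y = λ·(12 - 39) - 24 ≡ 7. → (39, 7)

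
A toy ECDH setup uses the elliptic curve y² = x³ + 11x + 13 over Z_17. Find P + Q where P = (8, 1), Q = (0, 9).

(8, 1) + (0, 9). λ = (9 - 1)/(0 - 8) ≡ 8/9 mod 17. 9⁻¹ ≡ 2 (mod 17) since 9·2 = 18 ≡ 1, so λ ≡ 16.
  x = λ² - 8 - 0 = 256 - 8 ≡ 10; y = λ·(8 - 10) - 1 ≡ 1. → (10, 1)

(10, 1)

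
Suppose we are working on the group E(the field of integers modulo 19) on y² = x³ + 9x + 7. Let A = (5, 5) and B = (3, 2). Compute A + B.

(18, 4)

(5, 5) + (3, 2). λ = (2 - 5)/(3 - 5) ≡ 16/17 mod 19. 17⁻¹ ≡ 9 (mod 19), so λ ≡ 11.
  x = λ² - 5 - 3 = 121 - 8 ≡ 18; y = λ·(5 - 18) - 5 ≡ 4. → (18, 4)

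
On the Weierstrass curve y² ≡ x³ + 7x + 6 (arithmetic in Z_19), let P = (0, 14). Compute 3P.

(3, 15)

Repeated addition: build up to 3P.
2P: tangent at (0, 14): λ = (3·0² + 7)/(2·14) ≡ 7/9. 9⁻¹ ≡ 17 (mod 19) since 9·17 = 153 ≡ 1, so λ ≡ 7·17 ≡ 5.
  x = λ² - 0 - 0 = 25 - 0 ≡ 6; y = λ·(0 - 6) - 14 ≡ 13. → (6, 13)
3P: (6, 13) + (0, 14). λ = (14 - 13)/(0 - 6) ≡ 1/13 mod 19. 13⁻¹ ≡ 3 (mod 19) since 13·3 = 39 ≡ 1, so λ ≡ 3.
  x = λ² - 6 - 0 = 9 - 6 ≡ 3; y = λ·(6 - 3) - 13 ≡ 15. → (3, 15)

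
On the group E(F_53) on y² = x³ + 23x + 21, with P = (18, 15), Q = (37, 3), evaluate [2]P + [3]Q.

First 2P:
Repeated addition: build up to 2P.
2P: tangent at (18, 15): λ = (3·18² + 23)/(2·15) ≡ 41/30. 30⁻¹ ≡ 23 (mod 53) since 30·23 = 690 ≡ 1, so λ ≡ 41·23 ≡ 42.
  x = λ² - 18 - 18 = 1764 - 36 ≡ 32; y = λ·(18 - 32) - 15 ≡ 33. → (32, 33)
2P = (32, 33).
Next 3Q:
Repeated addition: build up to 3Q.
2Q: tangent at (37, 3): λ = (3·37² + 23)/(2·3) ≡ 49/6. 6⁻¹ ≡ 9 (mod 53), so λ ≡ 49·9 ≡ 17.
  x = λ² - 37 - 37 = 289 - 74 ≡ 3; y = λ·(37 - 3) - 3 ≡ 45. → (3, 45)
3Q: (3, 45) + (37, 3). λ = (3 - 45)/(37 - 3) ≡ 11/34 mod 53. 34⁻¹ ≡ 39 (mod 53), so λ ≡ 5.
  x = λ² - 3 - 37 = 25 - 40 ≡ 38; y = λ·(3 - 38) - 45 ≡ 45. → (38, 45)
3Q = (38, 45).
Finally 2P + 3Q:
(32, 33) + (38, 45). λ = (45 - 33)/(38 - 32) ≡ 12/6 mod 53. 6⁻¹ ≡ 9 (mod 53), so λ ≡ 2.
  x = λ² - 32 - 38 = 4 - 70 ≡ 40; y = λ·(32 - 40) - 33 ≡ 4. → (40, 4)

(40, 4)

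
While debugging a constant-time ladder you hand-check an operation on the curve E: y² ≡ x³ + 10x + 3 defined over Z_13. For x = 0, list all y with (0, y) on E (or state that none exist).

4, 9

x³ + 10x + 3 = 3 ≡ 3 (mod 13).
Square roots of 3 mod 13: 4 and 9 (since 4² = 16 ≡ 3).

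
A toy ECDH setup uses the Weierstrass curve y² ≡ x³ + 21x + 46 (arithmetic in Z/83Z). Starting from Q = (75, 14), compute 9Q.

Double-and-add on 9 = (1001)₂. Start with Q = (75, 14) for the leading 1-bit.
double: tangent at (75, 14): λ = (3·75² + 21)/(2·14) ≡ 47/28. 28⁻¹ ≡ 3 (mod 83) since 28·3 = 84 ≡ 1, so λ ≡ 47·3 ≡ 58.
  x = λ² - 75 - 75 = 3364 - 150 ≡ 60; y = λ·(75 - 60) - 14 ≡ 26. → (60, 26)
double: tangent at (60, 26): λ = (3·60² + 21)/(2·26) ≡ 31/52. 52⁻¹ ≡ 8 (mod 83) since 52·8 = 416 ≡ 1, so λ ≡ 31·8 ≡ 82.
  x = λ² - 60 - 60 = 6724 - 120 ≡ 47; y = λ·(60 - 47) - 26 ≡ 44. → (47, 44)
double: tangent at (47, 44): λ = (3·47² + 21)/(2·44) ≡ 8/5. 5⁻¹ ≡ 50 (mod 83), so λ ≡ 8·50 ≡ 68.
  x = λ² - 47 - 47 = 4624 - 94 ≡ 48; y = λ·(47 - 48) - 44 ≡ 54. → (48, 54)
add Q: (48, 54) + (75, 14). λ = (14 - 54)/(75 - 48) ≡ 43/27 mod 83. 27⁻¹ ≡ 40 (mod 83), so λ ≡ 60.
  x = λ² - 48 - 75 = 3600 - 123 ≡ 74; y = λ·(48 - 74) - 54 ≡ 46. → (74, 46)

(74, 46)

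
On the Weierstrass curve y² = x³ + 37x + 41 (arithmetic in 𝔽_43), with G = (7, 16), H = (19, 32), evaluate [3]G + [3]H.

(20, 40)

First 3G:
Repeated addition: build up to 3G.
2G: tangent at (7, 16): λ = (3·7² + 37)/(2·16) ≡ 12/32. 32⁻¹ ≡ 39 (mod 43), so λ ≡ 12·39 ≡ 38.
  x = λ² - 7 - 7 = 1444 - 14 ≡ 11; y = λ·(7 - 11) - 16 ≡ 4. → (11, 4)
3G: (11, 4) + (7, 16). λ = (16 - 4)/(7 - 11) ≡ 12/39 mod 43. 39⁻¹ ≡ 32 (mod 43), so λ ≡ 40.
  x = λ² - 11 - 7 = 1600 - 18 ≡ 34; y = λ·(11 - 34) - 4 ≡ 22. → (34, 22)
3G = (34, 22).
Next 3H:
Repeated addition: build up to 3H.
2H: tangent at (19, 32): λ = (3·19² + 37)/(2·32) ≡ 2/21. 21⁻¹ ≡ 41 (mod 43), so λ ≡ 2·41 ≡ 39.
  x = λ² - 19 - 19 = 1521 - 38 ≡ 21; y = λ·(19 - 21) - 32 ≡ 19. → (21, 19)
3H: (21, 19) + (19, 32). λ = (32 - 19)/(19 - 21) ≡ 13/41 mod 43. 41⁻¹ ≡ 21 (mod 43) since 41·21 = 861 ≡ 1, so λ ≡ 15.
  x = λ² - 21 - 19 = 225 - 40 ≡ 13; y = λ·(21 - 13) - 19 ≡ 15. → (13, 15)
3H = (13, 15).
Finally 3G + 3H:
(34, 22) + (13, 15). λ = (15 - 22)/(13 - 34) ≡ 36/22 mod 43. 22⁻¹ ≡ 2 (mod 43) since 22·2 = 44 ≡ 1, so λ ≡ 29.
  x = λ² - 34 - 13 = 841 - 47 ≡ 20; y = λ·(34 - 20) - 22 ≡ 40. → (20, 40)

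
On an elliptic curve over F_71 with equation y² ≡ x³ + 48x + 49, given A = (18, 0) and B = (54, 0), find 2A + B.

(54, 0)

First 2A:
Repeated addition: build up to 2A.
2A: (18, 0) + (18, 0): same x and y₁ ≡ -y₂, so the sum is ∞.
2A = ∞.
Finally 2A + B:
∞ + (54, 0) = (54, 0) (identity).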